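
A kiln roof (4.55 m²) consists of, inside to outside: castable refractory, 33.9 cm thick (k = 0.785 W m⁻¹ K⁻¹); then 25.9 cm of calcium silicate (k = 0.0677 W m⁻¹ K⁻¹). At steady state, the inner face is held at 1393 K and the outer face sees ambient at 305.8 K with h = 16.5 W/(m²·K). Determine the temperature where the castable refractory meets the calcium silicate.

Treat each layer as a resistance in series:
  R_castable refractory = L/(kA) = 0.339/(0.785·4.55) = 0.09491 K/W
  R_calcium silicate = L/(kA) = 0.259/(0.0677·4.55) = 0.8408 K/W
  R_conv,out = 1/(hA) = 1/(16.5·4.55) = 0.01332 K/W
ΣR = 0.09491 + 0.8408 + 0.01332 = 0.9490 K/W
Q = ΔT/ΣR = (1393 K − 305.8 K)/0.9490 = 1146 W
From the inner boundary to the castable refractory/calcium silicate interface, ΣR_partial = 0.09491 K/W.
T_interface = T_in − Q·ΣR_partial = 1393 K − (1146)(0.09491) = 1284 K

T = 1284 K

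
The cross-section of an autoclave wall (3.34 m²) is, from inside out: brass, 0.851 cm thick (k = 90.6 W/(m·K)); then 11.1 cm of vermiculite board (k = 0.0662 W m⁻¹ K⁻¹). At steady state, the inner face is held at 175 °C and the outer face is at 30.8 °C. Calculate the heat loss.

Q = 287 W

Series thermal resistances, inner to outer:
  R_brass = L/(kA) = 0.00851/(90.6·3.34) = 2.812×10^-5 K/W
  R_vermiculite board = L/(kA) = 0.111/(0.0662·3.34) = 0.5020 K/W
ΣR = 2.812×10^-5 + 0.5020 = 0.5020 K/W
Q = ΔT/ΣR = (175 °C − 30.8 °C)/0.5020 = 287 W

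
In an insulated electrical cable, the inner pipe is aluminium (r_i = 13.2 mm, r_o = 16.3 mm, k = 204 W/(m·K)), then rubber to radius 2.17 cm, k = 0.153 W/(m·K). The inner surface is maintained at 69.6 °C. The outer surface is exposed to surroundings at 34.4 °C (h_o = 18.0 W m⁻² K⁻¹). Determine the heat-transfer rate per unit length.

Treat each layer as a resistance in series:
  R'_aluminium = ln(0.0163/0.0132)/(2πk) = 0.2109/(2π·204) = 1.646×10^-4 m·K/W
  R'_rubber = ln(0.0217/0.0163)/(2πk) = 0.2861/(2π·0.153) = 0.2977 m·K/W
  R'_conv,out = 1/(2πr h) = 1/(2π·0.0217·18.0) = 0.4075 m·K/W
ΣR = 1.646×10^-4 + 0.2977 + 0.4075 = 0.7054 m·K/W
Q' = ΔT/ΣR = (69.6 °C − 34.4 °C)/0.7054 = 49.9 W/m

Q' = 49.9 W/m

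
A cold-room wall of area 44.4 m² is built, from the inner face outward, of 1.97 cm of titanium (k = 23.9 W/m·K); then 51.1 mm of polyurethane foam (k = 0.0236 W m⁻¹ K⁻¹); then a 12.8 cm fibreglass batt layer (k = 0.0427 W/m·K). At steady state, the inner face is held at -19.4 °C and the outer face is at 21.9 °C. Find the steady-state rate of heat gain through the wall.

Q = 355 W

Treat each layer as a resistance in series:
  R_titanium = L/(kA) = 0.0197/(23.9·44.4) = 1.856×10^-5 K/W
  R_polyurethane foam = L/(kA) = 0.0511/(0.0236·44.4) = 0.04877 K/W
  R_fibreglass batt = L/(kA) = 0.128/(0.0427·44.4) = 0.06751 K/W
ΣR = 1.856×10^-5 + 0.04877 + 0.06751 = 0.1163 K/W
Q = ΔT/ΣR = (-19.4 °C − 21.9 °C)/0.1163 = -355 W
(Negative Q ⇒ heat flows inward; heat gain = 355 W.)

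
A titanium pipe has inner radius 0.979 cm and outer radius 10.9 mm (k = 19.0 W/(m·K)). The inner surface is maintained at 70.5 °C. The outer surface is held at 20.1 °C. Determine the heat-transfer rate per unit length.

Q' = 56000 W/m

Q' = 2πk·ΔT/ln(r₂/r₁) = 2π × 19.0 × 50.4 / ln(0.0109/0.00979) = 56000 W/m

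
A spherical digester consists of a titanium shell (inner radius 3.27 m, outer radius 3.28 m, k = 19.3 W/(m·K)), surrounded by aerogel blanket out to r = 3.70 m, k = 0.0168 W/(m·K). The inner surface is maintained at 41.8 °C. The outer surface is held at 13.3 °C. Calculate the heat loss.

Q = 174 W

Resistance network (inner→outer):
  R_titanium = (1/3.27 − 1/3.28)/(4πk) = 9.323×10^-4/(4π·19.3) = 3.844×10^-6 K/W
  R_aerogel blanket = (1/3.28 − 1/3.70)/(4πk) = 0.03461/(4π·0.0168) = 0.1639 K/W
ΣR = 3.844×10^-6 + 0.1639 = 0.1639 K/W
Q = ΔT/ΣR = (41.8 °C − 13.3 °C)/0.1639 = 174 W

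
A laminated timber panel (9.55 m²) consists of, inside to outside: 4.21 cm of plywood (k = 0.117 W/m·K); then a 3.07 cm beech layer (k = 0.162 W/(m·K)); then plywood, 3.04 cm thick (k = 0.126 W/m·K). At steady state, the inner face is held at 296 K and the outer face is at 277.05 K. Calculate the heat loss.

Resistance network (inner→outer):
  R_plywood = L/(kA) = 0.0421/(0.117·9.55) = 0.03768 K/W
  R_beech = L/(kA) = 0.0307/(0.162·9.55) = 0.01984 K/W
  R_plywood = L/(kA) = 0.0304/(0.126·9.55) = 0.02526 K/W
ΣR = 0.03768 + 0.01984 + 0.02526 = 0.08278 K/W
Q = ΔT/ΣR = (296 K − 277.05 K)/0.08278 = 229 W

Q = 229 W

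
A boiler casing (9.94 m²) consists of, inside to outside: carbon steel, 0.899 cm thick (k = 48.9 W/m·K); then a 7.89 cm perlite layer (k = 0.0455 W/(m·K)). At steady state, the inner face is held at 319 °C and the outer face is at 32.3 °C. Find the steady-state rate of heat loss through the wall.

Q = 1640 W

Resistance network (inner→outer):
  R_carbon steel = L/(kA) = 0.00899/(48.9·9.94) = 1.850×10^-5 K/W
  R_perlite = L/(kA) = 0.0789/(0.0455·9.94) = 0.1745 K/W
ΣR = 1.850×10^-5 + 0.1745 = 0.1745 K/W
Q = ΔT/ΣR = (319 °C − 32.3 °C)/0.1745 = 1640 W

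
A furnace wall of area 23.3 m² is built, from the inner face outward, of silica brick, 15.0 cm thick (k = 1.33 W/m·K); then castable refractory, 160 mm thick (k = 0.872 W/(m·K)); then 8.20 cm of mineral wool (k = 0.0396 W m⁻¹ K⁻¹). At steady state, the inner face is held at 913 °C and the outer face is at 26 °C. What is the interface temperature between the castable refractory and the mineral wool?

T = 802 °C

Treat each layer as a resistance in series:
  R_silica brick = L/(kA) = 0.150/(1.33·23.3) = 0.004840 K/W
  R_castable refractory = L/(kA) = 0.160/(0.872·23.3) = 0.007875 K/W
  R_mineral wool = L/(kA) = 0.0820/(0.0396·23.3) = 0.08887 K/W
ΣR = 0.004840 + 0.007875 + 0.08887 = 0.1016 K/W
Q = ΔT/ΣR = (913 °C − 26 °C)/0.1016 = 8730 W
From the inner boundary to the castable refractory/mineral wool interface, ΣR_partial = 0.01272 K/W.
T_interface = T_in − Q·ΣR_partial = 913 °C − (8730)(0.01272) = 802 °C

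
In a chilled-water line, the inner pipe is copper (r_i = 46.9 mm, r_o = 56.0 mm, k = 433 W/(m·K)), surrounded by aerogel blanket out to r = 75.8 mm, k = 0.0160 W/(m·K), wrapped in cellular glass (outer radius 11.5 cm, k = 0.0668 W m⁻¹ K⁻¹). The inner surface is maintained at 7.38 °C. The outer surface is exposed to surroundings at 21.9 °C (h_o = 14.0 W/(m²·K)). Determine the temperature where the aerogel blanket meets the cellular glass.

T = 18.0 °C

Series thermal resistances, inner to outer:
  R'_copper = ln(0.0560/0.0469)/(2πk) = 0.1773/(2π·433) = 6.518×10^-5 m·K/W
  R'_aerogel blanket = ln(0.0758/0.0560)/(2πk) = 0.3027/(2π·0.0160) = 3.011 m·K/W
  R'_cellular glass = ln(0.115/0.0758)/(2πk) = 0.4168/(2π·0.0668) = 0.9931 m·K/W
  R'_conv,out = 1/(2πr h) = 1/(2π·0.115·14.0) = 0.09885 m·K/W
ΣR = 6.518×10^-5 + 3.011 + 0.9931 + 0.09885 = 4.103 m·K/W
Q' = ΔT/ΣR = (7.38 °C − 21.9 °C)/4.103 = -3.539 W/m
From the inner boundary to the aerogel blanket/cellular glass interface, ΣR_partial = 3.011 m·K/W.
T_interface = T_in − Q'·ΣR_partial = 7.38 °C − (-3.539)(3.011) = 18.0 °C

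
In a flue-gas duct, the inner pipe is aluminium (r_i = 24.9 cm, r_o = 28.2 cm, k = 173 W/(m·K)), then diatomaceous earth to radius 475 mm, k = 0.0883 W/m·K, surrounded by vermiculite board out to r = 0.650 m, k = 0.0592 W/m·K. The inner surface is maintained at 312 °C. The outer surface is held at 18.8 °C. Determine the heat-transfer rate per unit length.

Treat each layer as a resistance in series:
  R'_aluminium = ln(0.282/0.249)/(2πk) = 0.1245/(2π·173) = 1.145×10^-4 m·K/W
  R'_diatomaceous earth = ln(0.475/0.282)/(2πk) = 0.5214/(2π·0.0883) = 0.9398 m·K/W
  R'_vermiculite board = ln(0.650/0.475)/(2πk) = 0.3137/(2π·0.0592) = 0.8432 m·K/W
ΣR = 1.145×10^-4 + 0.9398 + 0.8432 = 1.783 m·K/W
Q' = ΔT/ΣR = (312 °C − 18.8 °C)/1.783 = 164 W/m

Q' = 164 W/m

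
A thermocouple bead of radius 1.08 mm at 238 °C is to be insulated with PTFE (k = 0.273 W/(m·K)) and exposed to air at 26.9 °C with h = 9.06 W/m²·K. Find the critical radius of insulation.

r_cr = 6.03 cm

For a sphere, r_cr = 2k_ins/h = 2·0.273/9.06 = 0.0603 m = 6.03 cm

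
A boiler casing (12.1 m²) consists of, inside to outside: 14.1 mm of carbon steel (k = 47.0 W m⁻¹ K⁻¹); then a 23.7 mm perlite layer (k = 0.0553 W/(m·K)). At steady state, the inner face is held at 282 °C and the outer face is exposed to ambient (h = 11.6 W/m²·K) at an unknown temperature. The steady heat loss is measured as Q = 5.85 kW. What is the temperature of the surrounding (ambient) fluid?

T_out = 33.0 °C

Sum the resistances:
  R_carbon steel = L/(kA) = 0.0141/(47.0·12.1) = 2.479×10^-5 K/W
  R_perlite = L/(kA) = 0.0237/(0.0553·12.1) = 0.03542 K/W
  R_conv,out = 1/(hA) = 1/(11.6·12.1) = 0.007125 K/W
ΣR = 0.04257 K/W
ΔT = Q·ΣR = 5850 × 0.04257 = 249.0 K
Heat flows outward, so T_out = T_in − ΔT = 282 − 249.0 = 33.0 °C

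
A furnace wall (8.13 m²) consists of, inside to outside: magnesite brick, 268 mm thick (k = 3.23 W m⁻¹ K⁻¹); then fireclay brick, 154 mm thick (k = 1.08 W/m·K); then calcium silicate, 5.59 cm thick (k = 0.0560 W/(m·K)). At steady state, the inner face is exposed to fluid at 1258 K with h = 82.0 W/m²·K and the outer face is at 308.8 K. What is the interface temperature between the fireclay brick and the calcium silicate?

T = 1075 K

Series thermal resistances, inner to outer:
  R_conv,in = 1/(hA) = 1/(82.0·8.13) = 0.001500 K/W
  R_magnesite brick = L/(kA) = 0.268/(3.23·8.13) = 0.01021 K/W
  R_fireclay brick = L/(kA) = 0.154/(1.08·8.13) = 0.01754 K/W
  R_calcium silicate = L/(kA) = 0.0559/(0.0560·8.13) = 0.1228 K/W
ΣR = 0.001500 + 0.01021 + 0.01754 + 0.1228 = 0.1521 K/W
Q = ΔT/ΣR = (1258 K − 308.8 K)/0.1521 = 6241 W
From the inner boundary to the fireclay brick/calcium silicate interface, ΣR_partial = 0.02925 K/W.
T_interface = T_in − Q·ΣR_partial = 1258 K − (6241)(0.02925) = 1075 K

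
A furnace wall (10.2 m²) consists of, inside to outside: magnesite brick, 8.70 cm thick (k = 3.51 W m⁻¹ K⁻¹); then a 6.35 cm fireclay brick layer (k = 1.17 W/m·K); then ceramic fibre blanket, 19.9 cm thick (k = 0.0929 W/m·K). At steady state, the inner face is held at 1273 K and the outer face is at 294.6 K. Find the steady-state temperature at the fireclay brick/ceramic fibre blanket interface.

Series thermal resistances, inner to outer:
  R_magnesite brick = L/(kA) = 0.0870/(3.51·10.2) = 0.002430 K/W
  R_fireclay brick = L/(kA) = 0.0635/(1.17·10.2) = 0.005321 K/W
  R_ceramic fibre blanket = L/(kA) = 0.199/(0.0929·10.2) = 0.2100 K/W
ΣR = 0.002430 + 0.005321 + 0.2100 = 0.2178 K/W
Q = ΔT/ΣR = (1273 K − 294.6 K)/0.2178 = 4492 W
From the inner boundary to the fireclay brick/ceramic fibre blanket interface, ΣR_partial = 0.007751 K/W.
T_interface = T_in − Q·ΣR_partial = 1273 K − (4492)(0.007751) = 1238 K

T = 1238 K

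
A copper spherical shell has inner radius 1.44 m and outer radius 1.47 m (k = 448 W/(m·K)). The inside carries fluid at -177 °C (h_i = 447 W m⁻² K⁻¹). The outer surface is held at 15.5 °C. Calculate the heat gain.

Q = 2180 kW

Series thermal resistances, inner to outer:
  R_conv,in = 1/(4πr²h) = 1/(4π·1.44²·447) = 8.585×10^-5 K/W
  R_copper = (1/1.44 − 1/1.47)/(4πk) = 0.01417/(4π·448) = 2.517×10^-6 K/W
ΣR = 8.585×10^-5 + 2.517×10^-6 = 8.837×10^-5 K/W
Q = ΔT/ΣR = (-177 °C − 15.5 °C)/8.837×10^-5 = -2.18×10^6 W
(Negative Q ⇒ heat flows inward; heat gain = 2.18×10^6 W.)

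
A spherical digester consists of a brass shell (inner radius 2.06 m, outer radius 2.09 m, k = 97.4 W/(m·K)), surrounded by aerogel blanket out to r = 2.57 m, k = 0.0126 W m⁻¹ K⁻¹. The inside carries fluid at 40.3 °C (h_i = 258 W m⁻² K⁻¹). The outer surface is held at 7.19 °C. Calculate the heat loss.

Q = 58.7 W

Treat each layer as a resistance in series:
  R_conv,in = 1/(4πr²h) = 1/(4π·2.06²·258) = 7.268×10^-5 K/W
  R_brass = (1/2.06 − 1/2.09)/(4πk) = 0.006968/(4π·97.4) = 5.693×10^-6 K/W
  R_aerogel blanket = (1/2.09 − 1/2.57)/(4πk) = 0.08936/(4π·0.0126) = 0.5644 K/W
ΣR = 7.268×10^-5 + 5.693×10^-6 + 0.5644 = 0.5645 K/W
Q = ΔT/ΣR = (40.3 °C − 7.19 °C)/0.5645 = 58.7 W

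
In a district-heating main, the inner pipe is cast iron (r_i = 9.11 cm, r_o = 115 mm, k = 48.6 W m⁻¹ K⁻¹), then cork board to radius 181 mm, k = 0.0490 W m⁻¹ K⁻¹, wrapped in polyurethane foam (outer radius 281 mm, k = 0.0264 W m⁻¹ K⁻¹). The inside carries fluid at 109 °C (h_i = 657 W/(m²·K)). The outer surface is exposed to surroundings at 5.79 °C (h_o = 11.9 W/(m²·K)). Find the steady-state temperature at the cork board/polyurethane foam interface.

Resistance network (inner→outer):
  R'_conv,in = 1/(2πr h) = 1/(2π·0.0911·657) = 0.002659 m·K/W
  R'_cast iron = ln(0.115/0.0911)/(2πk) = 0.2330/(2π·48.6) = 7.629×10^-4 m·K/W
  R'_cork board = ln(0.181/0.115)/(2πk) = 0.4536/(2π·0.0490) = 1.473 m·K/W
  R'_polyurethane foam = ln(0.281/0.181)/(2πk) = 0.4399/(2π·0.0264) = 2.652 m·K/W
  R'_conv,out = 1/(2πr h) = 1/(2π·0.281·11.9) = 0.04760 m·K/W
ΣR = 0.002659 + 7.629×10^-4 + 1.473 + 2.652 + 0.04760 = 4.176 m·K/W
Q' = ΔT/ΣR = (109 °C − 5.79 °C)/4.176 = 24.72 W/m
From the inner boundary to the cork board/polyurethane foam interface, ΣR_partial = 1.476 m·K/W.
T_interface = T_in − Q'·ΣR_partial = 109 °C − (24.72)(1.476) = 72.5 °C

T = 72.5 °C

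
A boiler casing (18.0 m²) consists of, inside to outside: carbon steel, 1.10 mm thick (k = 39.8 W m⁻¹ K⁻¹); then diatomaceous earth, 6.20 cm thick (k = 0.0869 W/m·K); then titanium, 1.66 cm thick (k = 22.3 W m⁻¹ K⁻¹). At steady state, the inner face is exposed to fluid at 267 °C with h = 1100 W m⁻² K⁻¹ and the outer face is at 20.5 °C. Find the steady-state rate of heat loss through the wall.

Treat each layer as a resistance in series:
  R_conv,in = 1/(hA) = 1/(1100·18.0) = 5.051×10^-5 K/W
  R_carbon steel = L/(kA) = 0.00110/(39.8·18.0) = 1.535×10^-6 K/W
  R_diatomaceous earth = L/(kA) = 0.0620/(0.0869·18.0) = 0.03964 K/W
  R_titanium = L/(kA) = 0.0166/(22.3·18.0) = 4.136×10^-5 K/W
ΣR = 5.051×10^-5 + 1.535×10^-6 + 0.03964 + 4.136×10^-5 = 0.03973 K/W
Q = ΔT/ΣR = (267 °C − 20.5 °C)/0.03973 = 6200 W

Q = 6.20 kW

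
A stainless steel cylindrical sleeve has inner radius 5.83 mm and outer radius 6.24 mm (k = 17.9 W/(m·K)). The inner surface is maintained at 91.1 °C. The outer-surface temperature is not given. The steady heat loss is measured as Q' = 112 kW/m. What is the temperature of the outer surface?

Series resistances:
  R'_stainless steel = ln(0.00624/0.00583)/(2πk) = 0.06796/(2π·17.9) = 6.043×10^-4 m·K/W
ΣR = 6.043×10^-4 m·K/W
ΔT = Q'·ΣR = 1.12×10^5 × 6.043×10^-4 = 67.68 K
Heat flows outward, so T_out = T_in − ΔT = 91.1 − 67.68 = 23.4 °C

T_out = 23.4 °C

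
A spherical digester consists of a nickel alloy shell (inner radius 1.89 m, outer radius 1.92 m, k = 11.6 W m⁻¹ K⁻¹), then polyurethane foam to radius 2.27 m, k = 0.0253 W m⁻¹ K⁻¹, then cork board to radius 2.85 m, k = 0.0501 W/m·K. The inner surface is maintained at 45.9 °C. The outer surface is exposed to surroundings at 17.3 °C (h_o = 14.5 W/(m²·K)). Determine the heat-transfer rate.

Treat each layer as a resistance in series:
  R_nickel alloy = (1/1.89 − 1/1.92)/(4πk) = 0.008267/(4π·11.6) = 5.671×10^-5 K/W
  R_polyurethane foam = (1/1.92 − 1/2.27)/(4πk) = 0.08030/(4π·0.0253) = 0.2526 K/W
  R_cork board = (1/2.27 − 1/2.85)/(4πk) = 0.08965/(4π·0.0501) = 0.1424 K/W
  R_conv,out = 1/(4πr²h) = 1/(4π·2.85²·14.5) = 6.757×10^-4 K/W
ΣR = 5.671×10^-5 + 0.2526 + 0.1424 + 6.757×10^-4 = 0.3957 K/W
Q = ΔT/ΣR = (45.9 °C − 17.3 °C)/0.3957 = 72.3 W

Q = 72.3 W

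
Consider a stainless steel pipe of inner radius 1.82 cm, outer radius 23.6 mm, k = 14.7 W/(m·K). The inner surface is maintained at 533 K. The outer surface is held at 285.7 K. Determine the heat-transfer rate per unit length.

Q' = 2πk·ΔT/ln(r₂/r₁) = 2π × 14.7 × 247.3 / ln(0.0236/0.0182) = 87900 W/m

Q' = 87900 W/m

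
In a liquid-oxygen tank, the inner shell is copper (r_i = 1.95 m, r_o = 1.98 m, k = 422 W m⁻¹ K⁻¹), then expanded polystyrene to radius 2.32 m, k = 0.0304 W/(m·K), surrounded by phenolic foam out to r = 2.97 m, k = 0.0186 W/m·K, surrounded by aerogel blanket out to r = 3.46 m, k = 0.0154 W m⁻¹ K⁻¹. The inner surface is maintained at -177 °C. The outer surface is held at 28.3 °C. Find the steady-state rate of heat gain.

Treat each layer as a resistance in series:
  R_copper = (1/1.95 − 1/1.98)/(4πk) = 0.007770/(4π·422) = 1.465×10^-6 K/W
  R_expanded polystyrene = (1/1.98 − 1/2.32)/(4πk) = 0.07402/(4π·0.0304) = 0.1938 K/W
  R_phenolic foam = (1/2.32 − 1/2.97)/(4πk) = 0.09433/(4π·0.0186) = 0.4036 K/W
  R_aerogel blanket = (1/2.97 − 1/3.46)/(4πk) = 0.04768/(4π·0.0154) = 0.2464 K/W
ΣR = 1.465×10^-6 + 0.1938 + 0.4036 + 0.2464 = 0.8438 K/W
Q = ΔT/ΣR = (-177 °C − 28.3 °C)/0.8438 = -243 W
(Negative Q ⇒ heat flows inward; heat gain = 243 W.)

Q = 243 W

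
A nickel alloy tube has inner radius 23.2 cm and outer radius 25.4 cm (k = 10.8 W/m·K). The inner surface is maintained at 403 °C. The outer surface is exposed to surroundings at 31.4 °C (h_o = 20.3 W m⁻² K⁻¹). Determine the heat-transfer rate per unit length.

Q' = 11500 W/m

Resistance network (inner→outer):
  R'_nickel alloy = ln(0.254/0.232)/(2πk) = 0.09060/(2π·10.8) = 0.001335 m·K/W
  R'_conv,out = 1/(2πr h) = 1/(2π·0.254·20.3) = 0.03087 m·K/W
ΣR = 0.001335 + 0.03087 = 0.03221 m·K/W
Q' = ΔT/ΣR = (403 °C − 31.4 °C)/0.03221 = 11500 W/m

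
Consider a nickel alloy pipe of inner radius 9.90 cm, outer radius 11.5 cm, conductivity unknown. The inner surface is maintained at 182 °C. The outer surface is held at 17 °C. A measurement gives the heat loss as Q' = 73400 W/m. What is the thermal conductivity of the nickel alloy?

ΣR = ΔT/Q' = |182 − 17|/73400 = 0.002248 m·K/W
ln(r₂/r₁)/(2πk) = 0.002248 ⇒ k = 0.1498/(2π·0.002248) = 10.6 W/m·K

k = 10.6 W/m·K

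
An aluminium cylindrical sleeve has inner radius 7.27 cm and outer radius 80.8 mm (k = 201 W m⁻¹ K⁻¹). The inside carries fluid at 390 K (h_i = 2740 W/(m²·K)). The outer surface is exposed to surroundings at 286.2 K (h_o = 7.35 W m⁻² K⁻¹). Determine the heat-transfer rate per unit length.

Q' = 386 W/m

Treat each layer as a resistance in series:
  R'_conv,in = 1/(2πr h) = 1/(2π·0.0727·2740) = 7.990×10^-4 m·K/W
  R'_aluminium = ln(0.0808/0.0727)/(2πk) = 0.1056/(2π·201) = 8.364×10^-5 m·K/W
  R'_conv,out = 1/(2πr h) = 1/(2π·0.0808·7.35) = 0.2680 m·K/W
ΣR = 7.990×10^-4 + 8.364×10^-5 + 0.2680 = 0.2689 m·K/W
Q' = ΔT/ΣR = (390 K − 286.2 K)/0.2689 = 386 W/m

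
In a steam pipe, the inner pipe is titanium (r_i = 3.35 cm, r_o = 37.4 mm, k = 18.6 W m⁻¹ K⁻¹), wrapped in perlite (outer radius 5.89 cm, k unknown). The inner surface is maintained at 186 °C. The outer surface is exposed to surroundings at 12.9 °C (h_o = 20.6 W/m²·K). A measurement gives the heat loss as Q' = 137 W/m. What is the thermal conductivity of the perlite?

ΣR = ΔT/Q' = |186 − 12.9|/137 = 1.264 m·K/W
Known resistances:
  R'_titanium = ln(0.0374/0.0335)/(2πk) = 0.1101/(2π·18.6) = 9.423×10^-4 m·K/W
  R'_conv,out = 1/(2πr h) = 1/(2π·0.0589·20.6) = 0.1312 m·K/W
R_perlite = ΣR − ΣR_known = 1.264 − 0.1321 = 1.132 m·K/W
ln(r₂/r₁)/(2πk) = 1.132 ⇒ k = 0.4542/(2π·1.132) = 0.0639 W/m·K

k = 0.0639 W/m·K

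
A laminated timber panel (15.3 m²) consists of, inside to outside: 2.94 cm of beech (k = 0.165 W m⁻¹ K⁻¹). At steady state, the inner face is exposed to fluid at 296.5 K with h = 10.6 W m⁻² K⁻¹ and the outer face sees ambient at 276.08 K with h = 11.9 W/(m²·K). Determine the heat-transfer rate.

Resistance network (inner→outer):
  R_conv,in = 1/(hA) = 1/(10.6·15.3) = 0.006166 K/W
  R_beech = L/(kA) = 0.0294/(0.165·15.3) = 0.01165 K/W
  R_conv,out = 1/(hA) = 1/(11.9·15.3) = 0.005492 K/W
ΣR = 0.006166 + 0.01165 + 0.005492 = 0.02331 K/W
Q = ΔT/ΣR = (296.5 K − 276.08 K)/0.02331 = 876 W

Q = 876 W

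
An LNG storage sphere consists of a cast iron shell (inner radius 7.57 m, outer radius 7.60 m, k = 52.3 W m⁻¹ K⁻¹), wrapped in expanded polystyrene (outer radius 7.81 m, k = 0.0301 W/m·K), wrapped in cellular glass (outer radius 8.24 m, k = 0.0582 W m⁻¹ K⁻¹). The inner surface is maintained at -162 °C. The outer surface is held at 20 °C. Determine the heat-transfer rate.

Q = 9840 W

Series thermal resistances, inner to outer:
  R_cast iron = (1/7.57 − 1/7.60)/(4πk) = 5.214×10^-4/(4π·52.3) = 7.934×10^-7 K/W
  R_expanded polystyrene = (1/7.60 − 1/7.81)/(4πk) = 0.003538/(4π·0.0301) = 0.009354 K/W
  R_cellular glass = (1/7.81 − 1/8.24)/(4πk) = 0.006682/(4π·0.0582) = 0.009136 K/W
ΣR = 7.934×10^-7 + 0.009354 + 0.009136 = 0.01849 K/W
Q = ΔT/ΣR = (-162 °C − 20 °C)/0.01849 = -9840 W
(Negative Q ⇒ heat flows inward; heat gain = 9840 W.)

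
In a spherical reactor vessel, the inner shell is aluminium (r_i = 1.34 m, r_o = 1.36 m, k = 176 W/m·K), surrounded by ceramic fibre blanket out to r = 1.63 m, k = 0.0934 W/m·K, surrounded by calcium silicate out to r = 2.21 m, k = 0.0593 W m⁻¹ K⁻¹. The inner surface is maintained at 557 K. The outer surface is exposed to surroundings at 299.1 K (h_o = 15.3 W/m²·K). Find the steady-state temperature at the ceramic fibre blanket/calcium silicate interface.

T = 474 K

Treat each layer as a resistance in series:
  R_aluminium = (1/1.34 − 1/1.36)/(4πk) = 0.01097/(4π·176) = 4.962×10^-6 K/W
  R_ceramic fibre blanket = (1/1.36 − 1/1.63)/(4πk) = 0.1218/(4π·0.0934) = 0.1038 K/W
  R_calcium silicate = (1/1.63 − 1/2.21)/(4πk) = 0.1610/(4π·0.0593) = 0.2161 K/W
  R_conv,out = 1/(4πr²h) = 1/(4π·2.21²·15.3) = 0.001065 K/W
ΣR = 4.962×10^-6 + 0.1038 + 0.2161 + 0.001065 = 0.3210 K/W
Q = ΔT/ΣR = (557 K − 299.1 K)/0.3210 = 803.4 W
From the inner boundary to the ceramic fibre blanket/calcium silicate interface, ΣR_partial = 0.1038 K/W.
T_interface = T_in − Q·ΣR_partial = 557 K − (803.4)(0.1038) = 474 K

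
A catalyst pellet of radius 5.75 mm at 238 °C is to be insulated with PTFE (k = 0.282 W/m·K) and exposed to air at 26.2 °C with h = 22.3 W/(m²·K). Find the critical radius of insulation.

r_cr = 2.53 cm

For a sphere, r_cr = 2k_ins/h = 2·0.282/22.3 = 0.0253 m = 2.53 cm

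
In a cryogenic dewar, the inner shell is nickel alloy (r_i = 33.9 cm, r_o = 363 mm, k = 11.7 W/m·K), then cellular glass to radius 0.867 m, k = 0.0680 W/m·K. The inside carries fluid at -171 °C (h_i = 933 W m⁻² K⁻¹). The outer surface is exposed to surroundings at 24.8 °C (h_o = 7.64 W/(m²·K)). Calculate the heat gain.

Q = 104 W

Treat each layer as a resistance in series:
  R_conv,in = 1/(4πr²h) = 1/(4π·0.339²·933) = 7.422×10^-4 K/W
  R_nickel alloy = (1/0.339 − 1/0.363)/(4πk) = 0.1950/(4π·11.7) = 0.001327 K/W
  R_cellular glass = (1/0.363 − 1/0.867)/(4πk) = 1.601/(4π·0.0680) = 1.874 K/W
  R_conv,out = 1/(4πr²h) = 1/(4π·0.867²·7.64) = 0.01386 K/W
ΣR = 7.422×10^-4 + 0.001327 + 1.874 + 0.01386 = 1.890 K/W
Q = ΔT/ΣR = (-171 °C − 24.8 °C)/1.890 = -104 W
(Negative Q ⇒ heat flows inward; heat gain = 104 W.)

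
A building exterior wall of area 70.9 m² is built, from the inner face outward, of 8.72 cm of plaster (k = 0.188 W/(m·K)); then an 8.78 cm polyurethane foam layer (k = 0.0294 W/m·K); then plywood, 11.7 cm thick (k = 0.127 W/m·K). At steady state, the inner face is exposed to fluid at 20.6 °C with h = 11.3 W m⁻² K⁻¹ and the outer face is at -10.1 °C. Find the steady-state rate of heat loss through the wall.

Q = 488 W

Series thermal resistances, inner to outer:
  R_conv,in = 1/(hA) = 1/(11.3·70.9) = 0.001248 K/W
  R_plaster = L/(kA) = 0.0872/(0.188·70.9) = 0.006542 K/W
  R_polyurethane foam = L/(kA) = 0.0878/(0.0294·70.9) = 0.04212 K/W
  R_plywood = L/(kA) = 0.117/(0.127·70.9) = 0.01299 K/W
ΣR = 0.001248 + 0.006542 + 0.04212 + 0.01299 = 0.06290 K/W
Q = ΔT/ΣR = (20.6 °C − -10.1 °C)/0.06290 = 488 W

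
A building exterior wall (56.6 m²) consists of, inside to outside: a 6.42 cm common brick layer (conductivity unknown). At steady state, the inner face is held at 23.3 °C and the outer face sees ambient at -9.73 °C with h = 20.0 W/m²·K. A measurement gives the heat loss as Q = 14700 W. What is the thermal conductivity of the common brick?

k = 0.832 W/m·K

ΣR = ΔT/Q = |23.3 − -9.73|/14700 = 0.002247 K/W
Known resistances:
  R_conv,out = 1/(hA) = 1/(20.0·56.6) = 8.834×10^-4 K/W
R_common brick = ΣR − ΣR_known = 0.002247 − 8.834×10^-4 = 0.001364 K/W
L/(kA) = 0.001364 ⇒ k = 0.0642/(0.001364·56.6) = 0.832 W/m·K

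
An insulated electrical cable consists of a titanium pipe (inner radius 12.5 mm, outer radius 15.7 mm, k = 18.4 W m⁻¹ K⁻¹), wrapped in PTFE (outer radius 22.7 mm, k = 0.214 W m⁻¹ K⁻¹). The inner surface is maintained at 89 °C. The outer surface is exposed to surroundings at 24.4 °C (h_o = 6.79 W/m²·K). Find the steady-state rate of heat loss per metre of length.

Resistance network (inner→outer):
  R'_titanium = ln(0.0157/0.0125)/(2πk) = 0.2279/(2π·18.4) = 0.001972 m·K/W
  R'_PTFE = ln(0.0227/0.0157)/(2πk) = 0.3687/(2π·0.214) = 0.2742 m·K/W
  R'_conv,out = 1/(2πr h) = 1/(2π·0.0227·6.79) = 1.033 m·K/W
ΣR = 0.001972 + 0.2742 + 1.033 = 1.309 m·K/W
Q' = ΔT/ΣR = (89 °C − 24.4 °C)/1.309 = 49.4 W/m

Q' = 49.4 W/m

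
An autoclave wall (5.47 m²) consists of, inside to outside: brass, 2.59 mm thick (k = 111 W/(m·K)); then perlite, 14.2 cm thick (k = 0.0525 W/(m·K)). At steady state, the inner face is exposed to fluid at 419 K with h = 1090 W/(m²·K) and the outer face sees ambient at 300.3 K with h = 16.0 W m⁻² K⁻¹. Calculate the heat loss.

Series thermal resistances, inner to outer:
  R_conv,in = 1/(hA) = 1/(1090·5.47) = 1.677×10^-4 K/W
  R_brass = L/(kA) = 0.00259/(111·5.47) = 4.266×10^-6 K/W
  R_perlite = L/(kA) = 0.142/(0.0525·5.47) = 0.4945 K/W
  R_conv,out = 1/(hA) = 1/(16.0·5.47) = 0.01143 K/W
ΣR = 1.677×10^-4 + 4.266×10^-6 + 0.4945 + 0.01143 = 0.5061 K/W
Q = ΔT/ΣR = (419 K − 300.3 K)/0.5061 = 235 W

Q = 235 W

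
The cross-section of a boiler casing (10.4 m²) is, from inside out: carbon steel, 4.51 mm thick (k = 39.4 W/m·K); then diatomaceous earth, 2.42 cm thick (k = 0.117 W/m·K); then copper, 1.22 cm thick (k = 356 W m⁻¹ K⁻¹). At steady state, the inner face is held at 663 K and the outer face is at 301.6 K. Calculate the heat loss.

Series thermal resistances, inner to outer:
  R_carbon steel = L/(kA) = 0.00451/(39.4·10.4) = 1.101×10^-5 K/W
  R_diatomaceous earth = L/(kA) = 0.0242/(0.117·10.4) = 0.01989 K/W
  R_copper = L/(kA) = 0.0122/(356·10.4) = 3.295×10^-6 K/W
ΣR = 1.101×10^-5 + 0.01989 + 3.295×10^-6 = 0.01990 K/W
Q = ΔT/ΣR = (663 K − 301.6 K)/0.01990 = 18200 W

Q = 18200 W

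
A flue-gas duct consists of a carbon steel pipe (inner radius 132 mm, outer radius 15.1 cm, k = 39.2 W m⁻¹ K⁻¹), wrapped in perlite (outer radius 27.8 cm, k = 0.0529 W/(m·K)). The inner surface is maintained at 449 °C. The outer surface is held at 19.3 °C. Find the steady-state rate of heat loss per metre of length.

Treat each layer as a resistance in series:
  R'_carbon steel = ln(0.151/0.132)/(2πk) = 0.1345/(2π·39.2) = 5.460×10^-4 m·K/W
  R'_perlite = ln(0.278/0.151)/(2πk) = 0.6103/(2π·0.0529) = 1.836 m·K/W
ΣR = 5.460×10^-4 + 1.836 = 1.837 m·K/W
Q' = ΔT/ΣR = (449 °C − 19.3 °C)/1.837 = 234 W/m

Q' = 234 W/m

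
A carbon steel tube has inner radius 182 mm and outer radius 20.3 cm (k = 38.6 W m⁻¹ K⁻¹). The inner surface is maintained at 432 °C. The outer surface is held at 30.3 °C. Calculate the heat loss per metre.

Q' = 8.92×10^5 W/m

Q' = 2πk·ΔT/ln(r₂/r₁) = 2π × 38.6 × 401.7 / ln(0.203/0.182) = 8.92×10^5 W/m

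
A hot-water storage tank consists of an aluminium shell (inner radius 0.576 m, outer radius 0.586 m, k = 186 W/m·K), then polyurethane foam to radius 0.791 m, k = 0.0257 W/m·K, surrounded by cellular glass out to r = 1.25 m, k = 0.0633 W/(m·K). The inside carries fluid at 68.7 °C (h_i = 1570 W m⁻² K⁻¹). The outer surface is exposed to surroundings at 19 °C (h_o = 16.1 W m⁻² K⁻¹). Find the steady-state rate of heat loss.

Treat each layer as a resistance in series:
  R_conv,in = 1/(4πr²h) = 1/(4π·0.576²·1570) = 1.528×10^-4 K/W
  R_aluminium = (1/0.576 − 1/0.586)/(4πk) = 0.02963/(4π·186) = 1.268×10^-5 K/W
  R_polyurethane foam = (1/0.586 − 1/0.791)/(4πk) = 0.4423/(4π·0.0257) = 1.369 K/W
  R_cellular glass = (1/0.791 − 1/1.25)/(4πk) = 0.4642/(4π·0.0633) = 0.5836 K/W
  R_conv,out = 1/(4πr²h) = 1/(4π·1.25²·16.1) = 0.003163 K/W
ΣR = 1.528×10^-4 + 1.268×10^-5 + 1.369 + 0.5836 + 0.003163 = 1.956 K/W
Q = ΔT/ΣR = (68.7 °C − 19 °C)/1.956 = 25.4 W

Q = 25.4 W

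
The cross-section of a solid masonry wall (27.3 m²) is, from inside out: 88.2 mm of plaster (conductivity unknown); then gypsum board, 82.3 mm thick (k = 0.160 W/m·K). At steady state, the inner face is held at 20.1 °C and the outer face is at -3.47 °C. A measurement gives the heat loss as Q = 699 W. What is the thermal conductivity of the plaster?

k = 0.217 W/m·K

ΣR = ΔT/Q = |20.1 − -3.47|/699 = 0.03372 K/W
Known resistances:
  R_gypsum board = L/(kA) = 0.0823/(0.160·27.3) = 0.01884 K/W
R_plaster = ΣR − ΣR_known = 0.03372 − 0.01884 = 0.01488 K/W
L/(kA) = 0.01488 ⇒ k = 0.0882/(0.01488·27.3) = 0.217 W/m·K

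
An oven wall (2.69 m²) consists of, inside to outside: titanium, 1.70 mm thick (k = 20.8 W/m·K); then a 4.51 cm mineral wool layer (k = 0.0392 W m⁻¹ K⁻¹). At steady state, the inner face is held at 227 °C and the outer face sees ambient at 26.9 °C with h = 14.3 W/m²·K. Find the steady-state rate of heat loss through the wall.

Series thermal resistances, inner to outer:
  R_titanium = L/(kA) = 0.00170/(20.8·2.69) = 3.038×10^-5 K/W
  R_mineral wool = L/(kA) = 0.0451/(0.0392·2.69) = 0.4277 K/W
  R_conv,out = 1/(hA) = 1/(14.3·2.69) = 0.02600 K/W
ΣR = 3.038×10^-5 + 0.4277 + 0.02600 = 0.4537 K/W
Q = ΔT/ΣR = (227 °C − 26.9 °C)/0.4537 = 441 W

Q = 441 W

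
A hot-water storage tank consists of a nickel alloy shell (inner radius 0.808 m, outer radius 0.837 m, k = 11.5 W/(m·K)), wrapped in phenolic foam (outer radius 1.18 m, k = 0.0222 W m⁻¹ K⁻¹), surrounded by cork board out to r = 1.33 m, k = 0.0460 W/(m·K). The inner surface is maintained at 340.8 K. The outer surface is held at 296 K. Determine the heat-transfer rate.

Q = 31.8 W

Series thermal resistances, inner to outer:
  R_nickel alloy = (1/0.808 − 1/0.837)/(4πk) = 0.04288/(4π·11.5) = 2.967×10^-4 K/W
  R_phenolic foam = (1/0.837 − 1/1.18)/(4πk) = 0.3473/(4π·0.0222) = 1.245 K/W
  R_cork board = (1/1.18 − 1/1.33)/(4πk) = 0.09558/(4π·0.0460) = 0.1653 K/W
ΣR = 2.967×10^-4 + 1.245 + 0.1653 = 1.411 K/W
Q = ΔT/ΣR = (340.8 K − 296 K)/1.411 = 31.8 W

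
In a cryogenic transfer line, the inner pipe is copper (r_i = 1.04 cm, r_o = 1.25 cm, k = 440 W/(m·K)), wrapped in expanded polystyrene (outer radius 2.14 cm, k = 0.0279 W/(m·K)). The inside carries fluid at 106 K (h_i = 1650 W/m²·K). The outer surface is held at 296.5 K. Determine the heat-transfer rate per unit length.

Q' = 61.9 W/m

Resistance network (inner→outer):
  R'_conv,in = 1/(2πr h) = 1/(2π·0.0104·1650) = 0.009275 m·K/W
  R'_copper = ln(0.0125/0.0104)/(2πk) = 0.1839/(2π·440) = 6.653×10^-5 m·K/W
  R'_expanded polystyrene = ln(0.0214/0.0125)/(2πk) = 0.5377/(2π·0.0279) = 3.067 m·K/W
ΣR = 0.009275 + 6.653×10^-5 + 3.067 = 3.076 m·K/W
Q' = ΔT/ΣR = (106 K − 296.5 K)/3.076 = -61.9 W/m
(Negative Q' ⇒ heat flows inward; heat gain = 61.9 W/m.)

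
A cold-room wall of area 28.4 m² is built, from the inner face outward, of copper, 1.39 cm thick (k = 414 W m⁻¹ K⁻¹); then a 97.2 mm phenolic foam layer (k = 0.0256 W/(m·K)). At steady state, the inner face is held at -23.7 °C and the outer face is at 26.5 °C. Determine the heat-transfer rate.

Q = 375 W

Resistance network (inner→outer):
  R_copper = L/(kA) = 0.0139/(414·28.4) = 1.182×10^-6 K/W
  R_phenolic foam = L/(kA) = 0.0972/(0.0256·28.4) = 0.1337 K/W
ΣR = 1.182×10^-6 + 0.1337 = 0.1337 K/W
Q = ΔT/ΣR = (-23.7 °C − 26.5 °C)/0.1337 = -375 W
(Negative Q ⇒ heat flows inward; heat gain = 375 W.)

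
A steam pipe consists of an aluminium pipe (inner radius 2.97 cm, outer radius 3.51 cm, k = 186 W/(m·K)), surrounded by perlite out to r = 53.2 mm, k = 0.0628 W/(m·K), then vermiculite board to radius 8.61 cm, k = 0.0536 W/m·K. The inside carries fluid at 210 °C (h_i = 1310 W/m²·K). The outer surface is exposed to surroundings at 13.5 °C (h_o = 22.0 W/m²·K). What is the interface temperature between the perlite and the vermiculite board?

T = 129 °C

Treat each layer as a resistance in series:
  R'_conv,in = 1/(2πr h) = 1/(2π·0.0297·1310) = 0.004091 m·K/W
  R'_aluminium = ln(0.0351/0.0297)/(2πk) = 0.1671/(2π·186) = 1.429×10^-4 m·K/W
  R'_perlite = ln(0.0532/0.0351)/(2πk) = 0.4159/(2π·0.0628) = 1.054 m·K/W
  R'_vermiculite board = ln(0.0861/0.0532)/(2πk) = 0.4815/(2π·0.0536) = 1.430 m·K/W
  R'_conv,out = 1/(2πr h) = 1/(2π·0.0861·22.0) = 0.08402 m·K/W
ΣR = 0.004091 + 1.429×10^-4 + 1.054 + 1.430 + 0.08402 = 2.572 m·K/W
Q' = ΔT/ΣR = (210 °C − 13.5 °C)/2.572 = 76.40 W/m
From the inner boundary to the perlite/vermiculite board interface, ΣR_partial = 1.058 m·K/W.
T_interface = T_in − Q'·ΣR_partial = 210 °C − (76.40)(1.058) = 129 °C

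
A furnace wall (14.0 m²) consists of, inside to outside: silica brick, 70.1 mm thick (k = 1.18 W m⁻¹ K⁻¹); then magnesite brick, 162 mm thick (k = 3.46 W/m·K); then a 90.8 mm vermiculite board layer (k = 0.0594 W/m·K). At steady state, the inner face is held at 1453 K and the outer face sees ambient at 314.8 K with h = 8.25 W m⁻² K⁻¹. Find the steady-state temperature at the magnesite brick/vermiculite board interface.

T = 1384 K

Series thermal resistances, inner to outer:
  R_silica brick = L/(kA) = 0.0701/(1.18·14.0) = 0.004243 K/W
  R_magnesite brick = L/(kA) = 0.162/(3.46·14.0) = 0.003344 K/W
  R_vermiculite board = L/(kA) = 0.0908/(0.0594·14.0) = 0.1092 K/W
  R_conv,out = 1/(hA) = 1/(8.25·14.0) = 0.008658 K/W
ΣR = 0.004243 + 0.003344 + 0.1092 + 0.008658 = 0.1254 K/W
Q = ΔT/ΣR = (1453 K − 314.8 K)/0.1254 = 9077 W
From the inner boundary to the magnesite brick/vermiculite board interface, ΣR_partial = 0.007587 K/W.
T_interface = T_in − Q·ΣR_partial = 1453 K − (9077)(0.007587) = 1384 K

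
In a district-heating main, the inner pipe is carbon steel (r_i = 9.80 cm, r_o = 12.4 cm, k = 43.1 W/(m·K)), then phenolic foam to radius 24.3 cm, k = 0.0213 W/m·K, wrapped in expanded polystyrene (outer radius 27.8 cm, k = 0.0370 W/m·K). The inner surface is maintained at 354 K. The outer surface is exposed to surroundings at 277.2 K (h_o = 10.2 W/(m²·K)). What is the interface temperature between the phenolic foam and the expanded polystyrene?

Resistance network (inner→outer):
  R'_carbon steel = ln(0.124/0.0980)/(2πk) = 0.2353/(2π·43.1) = 8.689×10^-4 m·K/W
  R'_phenolic foam = ln(0.243/0.124)/(2πk) = 0.6728/(2π·0.0213) = 5.027 m·K/W
  R'_expanded polystyrene = ln(0.278/0.243)/(2πk) = 0.1346/(2π·0.0370) = 0.5788 m·K/W
  R'_conv,out = 1/(2πr h) = 1/(2π·0.278·10.2) = 0.05613 m·K/W
ΣR = 8.689×10^-4 + 5.027 + 0.5788 + 0.05613 = 5.663 m·K/W
Q' = ΔT/ΣR = (354 K − 277.2 K)/5.663 = 13.56 W/m
From the inner boundary to the phenolic foam/expanded polystyrene interface, ΣR_partial = 5.028 m·K/W.
T_interface = T_in − Q'·ΣR_partial = 354 K − (13.56)(5.028) = 285.8 K

T = 285.8 K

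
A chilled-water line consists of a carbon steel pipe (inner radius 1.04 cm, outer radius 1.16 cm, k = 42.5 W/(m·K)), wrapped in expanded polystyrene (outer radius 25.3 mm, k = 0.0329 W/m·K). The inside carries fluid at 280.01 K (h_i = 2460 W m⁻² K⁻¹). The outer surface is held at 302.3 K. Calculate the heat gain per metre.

Q' = 5.90 W/m

Series thermal resistances, inner to outer:
  R'_conv,in = 1/(2πr h) = 1/(2π·0.0104·2460) = 0.006221 m·K/W
  R'_carbon steel = ln(0.0116/0.0104)/(2πk) = 0.1092/(2π·42.5) = 4.089×10^-4 m·K/W
  R'_expanded polystyrene = ln(0.0253/0.0116)/(2πk) = 0.7798/(2π·0.0329) = 3.772 m·K/W
ΣR = 0.006221 + 4.089×10^-4 + 3.772 = 3.779 m·K/W
Q' = ΔT/ΣR = (280.01 K − 302.3 K)/3.779 = -5.90 W/m
(Negative Q' ⇒ heat flows inward; heat gain = 5.90 W/m.)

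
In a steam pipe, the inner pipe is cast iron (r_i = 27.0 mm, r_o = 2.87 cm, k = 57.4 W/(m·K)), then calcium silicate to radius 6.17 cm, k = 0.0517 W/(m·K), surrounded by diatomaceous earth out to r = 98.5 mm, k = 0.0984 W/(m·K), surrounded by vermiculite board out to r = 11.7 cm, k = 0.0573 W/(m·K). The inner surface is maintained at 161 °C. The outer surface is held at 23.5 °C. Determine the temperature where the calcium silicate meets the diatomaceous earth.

Series thermal resistances, inner to outer:
  R'_cast iron = ln(0.0287/0.0270)/(2πk) = 0.06106/(2π·57.4) = 1.693×10^-4 m·K/W
  R'_calcium silicate = ln(0.0617/0.0287)/(2πk) = 0.7654/(2π·0.0517) = 2.356 m·K/W
  R'_diatomaceous earth = ln(0.0985/0.0617)/(2πk) = 0.4678/(2π·0.0984) = 0.7566 m·K/W
  R'_vermiculite board = ln(0.117/0.0985)/(2πk) = 0.1721/(2π·0.0573) = 0.4781 m·K/W
ΣR = 1.693×10^-4 + 2.356 + 0.7566 + 0.4781 = 3.591 m·K/W
Q' = ΔT/ΣR = (161 °C − 23.5 °C)/3.591 = 38.29 W/m
From the inner boundary to the calcium silicate/diatomaceous earth interface, ΣR_partial = 2.356 m·K/W.
T_interface = T_in − Q'·ΣR_partial = 161 °C − (38.29)(2.356) = 70.8 °C

T = 70.8 °C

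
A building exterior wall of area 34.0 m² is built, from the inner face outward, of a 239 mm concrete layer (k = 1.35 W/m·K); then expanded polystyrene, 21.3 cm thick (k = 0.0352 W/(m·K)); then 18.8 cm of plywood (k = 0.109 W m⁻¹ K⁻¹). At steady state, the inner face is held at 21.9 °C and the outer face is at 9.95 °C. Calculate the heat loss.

Q = 51.1 W

Resistance network (inner→outer):
  R_concrete = L/(kA) = 0.239/(1.35·34.0) = 0.005207 K/W
  R_expanded polystyrene = L/(kA) = 0.213/(0.0352·34.0) = 0.1780 K/W
  R_plywood = L/(kA) = 0.188/(0.109·34.0) = 0.05073 K/W
ΣR = 0.005207 + 0.1780 + 0.05073 = 0.2339 K/W
Q = ΔT/ΣR = (21.9 °C − 9.95 °C)/0.2339 = 51.1 W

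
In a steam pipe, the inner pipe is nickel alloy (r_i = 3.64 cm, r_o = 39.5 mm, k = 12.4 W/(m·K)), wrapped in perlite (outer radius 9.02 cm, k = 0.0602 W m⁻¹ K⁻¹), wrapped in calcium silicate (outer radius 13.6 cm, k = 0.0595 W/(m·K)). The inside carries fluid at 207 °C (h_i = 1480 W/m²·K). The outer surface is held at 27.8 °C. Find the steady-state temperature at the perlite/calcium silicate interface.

T = 87.7 °C

Series thermal resistances, inner to outer:
  R'_conv,in = 1/(2πr h) = 1/(2π·0.0364·1480) = 0.002954 m·K/W
  R'_nickel alloy = ln(0.0395/0.0364)/(2πk) = 0.08173/(2π·12.4) = 0.001049 m·K/W
  R'_perlite = ln(0.0902/0.0395)/(2πk) = 0.8257/(2π·0.0602) = 2.183 m·K/W
  R'_calcium silicate = ln(0.136/0.0902)/(2πk) = 0.4106/(2π·0.0595) = 1.098 m·K/W
ΣR = 0.002954 + 0.001049 + 2.183 + 1.098 = 3.285 m·K/W
Q' = ΔT/ΣR = (207 °C − 27.8 °C)/3.285 = 54.55 W/m
From the inner boundary to the perlite/calcium silicate interface, ΣR_partial = 2.187 m·K/W.
T_interface = T_in − Q'·ΣR_partial = 207 °C − (54.55)(2.187) = 87.7 °C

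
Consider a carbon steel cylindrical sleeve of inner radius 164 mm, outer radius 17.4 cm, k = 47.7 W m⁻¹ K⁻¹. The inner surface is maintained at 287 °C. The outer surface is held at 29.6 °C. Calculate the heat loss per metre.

Q' = 2πk·ΔT/ln(r₂/r₁) = 2π × 47.7 × 257.4 / ln(0.174/0.164) = 1.30×10^6 W/m

Q' = 1.30×10^6 W/m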